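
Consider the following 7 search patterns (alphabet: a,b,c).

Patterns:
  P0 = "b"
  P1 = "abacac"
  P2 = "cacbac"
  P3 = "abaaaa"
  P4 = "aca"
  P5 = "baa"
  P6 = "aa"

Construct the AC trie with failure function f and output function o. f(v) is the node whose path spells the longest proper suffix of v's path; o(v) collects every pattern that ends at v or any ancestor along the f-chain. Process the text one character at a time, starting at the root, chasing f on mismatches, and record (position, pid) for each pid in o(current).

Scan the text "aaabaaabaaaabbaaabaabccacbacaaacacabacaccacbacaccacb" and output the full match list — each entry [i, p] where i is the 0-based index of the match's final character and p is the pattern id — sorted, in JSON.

Build automaton:
Trie (insert patterns):
  n0 'ε': a→2 b→1 c→8
  n1 'b': a→19  ←P0
  n2 'a': a→21 b→3 c→17
  n3 'ab': a→4
  n4 'aba': a→14 c→5
  n5 'abac': a→6
  n6 'abaca': c→7
  n7 'abacac': ·  ←P1
  n8 'c': a→9
  n9 'ca': c→10
  n10 'cac': b→11
  n11 'cacb': a→12
  n12 'cacba': c→13
  n13 'cacbac': ·  ←P2
  n14 'abaa': a→15
  n15 'abaaa': a→16
  n16 'abaaaa': ·  ←P3
  n17 'ac': a→18
  n18 'aca': ·  ←P4
  n19 'ba': a→20
  n20 'baa': ·  ←P5
  n21 'aa': ·  ←P6

BFS fail/out derivation:
  fail(1) 'b': from fail(0)=0 chase 'b': 0 ⇒ 0;  out={0}∪out(0)={0}
  fail(2) 'a': from fail(0)=0 chase 'a': 0 ⇒ 0;  out=∅∪out(0)=∅
  fail(8) 'c': from fail(0)=0 chase 'c': 0 ⇒ 0;  out=∅∪out(0)=∅
  fail(3) 'ab': from fail(2)=0 chase 'b': 0 ⇒ 1;  out=∅∪out(1)={0}
  fail(9) 'ca': from fail(8)=0 chase 'a': 0 ⇒ 2;  out=∅∪out(2)=∅
  fail(17) 'ac': from fail(2)=0 chase 'c': 0 ⇒ 8;  out=∅∪out(8)=∅
  fail(19) 'ba': from fail(1)=0 chase 'a': 0 ⇒ 2;  out=∅∪out(2)=∅
  fail(21) 'aa': from fail(2)=0 chase 'a': 0 ⇒ 2;  out={6}∪out(2)={6}
  fail(4) 'aba': from fail(3)=1 chase 'a': 1 ⇒ 19;  out=∅∪out(19)=∅
  fail(10) 'cac': from fail(9)=2 chase 'c': 2 ⇒ 17;  out=∅∪out(17)=∅
  fail(18) 'aca': from fail(17)=8 chase 'a': 8 ⇒ 9;  out={4}∪out(9)={4}
  fail(20) 'baa': from fail(19)=2 chase 'a': 2 ⇒ 21;  out={5}∪out(21)={5,6}
  fail(5) 'abac': from fail(4)=19 chase 'c': 19→2 ⇒ 17;  out=∅∪out(17)=∅
  fail(11) 'cacb': from fail(10)=17 chase 'b': 17→8→0 ⇒ 1;  out=∅∪out(1)={0}
  fail(14) 'abaa': from fail(4)=19 chase 'a': 19 ⇒ 20;  out=∅∪out(20)={5,6}
  fail(6) 'abaca': from fail(5)=17 chase 'a': 17 ⇒ 18;  out=∅∪out(18)={4}
  fail(12) 'cacba': from fail(11)=1 chase 'a': 1 ⇒ 19;  out=∅∪out(19)=∅
  fail(15) 'abaaa': from fail(14)=20 chase 'a': 20→21→2 ⇒ 21;  out=∅∪out(21)={6}
  fail(7) 'abacac': from fail(6)=18 chase 'c': 18→9 ⇒ 10;  out={1}∪out(10)={1}
  fail(13) 'cacbac': from fail(12)=19 chase 'c': 19→2 ⇒ 17;  out={2}∪out(17)={2}
  fail(16) 'abaaaa': from fail(15)=21 chase 'a': 21→2 ⇒ 21;  out={3}∪out(21)={3,6}

Scan:
pos 0 'a': at 2
pos 1 'a': at 21  emit P6@[0:1]
pos 2 'a': at 21 (via fail)  emit P6@[1:2]
pos 3 'b': at 3 (via fail)  emit P0@[3:3]
pos 4 'a': at 4
pos 5 'a': at 14  emit P5@[3:5],P6@[4:5]
pos 6 'a': at 15  emit P6@[5:6]
pos 7 'b': at 3 (via fail)  emit P0@[7:7]
pos 8 'a': at 4
pos 9 'a': at 14  emit P5@[7:9],P6@[8:9]
pos 10 'a': at 15  emit P6@[9:10]
pos 11 'a': at 16  emit P3@[6:11],P6@[10:11]
pos 12 'b': at 3 (via fail)  emit P0@[12:12]
pos 13 'b': at 1 (via fail)  emit P0@[13:13]
pos 14 'a': at 19
pos 15 'a': at 20  emit P5@[13:15],P6@[14:15]
pos 16 'a': at 21 (via fail)  emit P6@[15:16]
pos 17 'b': at 3 (via fail)  emit P0@[17:17]
pos 18 'a': at 4
pos 19 'a': at 14  emit P5@[17:19],P6@[18:19]
pos 20 'b': at 3 (via fail)  emit P0@[20:20]
pos 21 'c': at 8 (via fail)
pos 22 'c': at 8 (via fail)
pos 23 'a': at 9
pos 24 'c': at 10
pos 25 'b': at 11  emit P0@[25:25]
pos 26 'a': at 12
pos 27 'c': at 13  emit P2@[22:27]
pos 28 'a': at 18 (via fail)  emit P4@[26:28]
pos 29 'a': at 21 (via fail)  emit P6@[28:29]
pos 30 'a': at 21 (via fail)  emit P6@[29:30]
pos 31 'c': at 17 (via fail)
pos 32 'a': at 18  emit P4@[30:32]
pos 33 'c': at 10 (via fail)
pos 34 'a': at 18 (via fail)  emit P4@[32:34]
pos 35 'b': at 3 (via fail)  emit P0@[35:35]
pos 36 'a': at 4
pos 37 'c': at 5
pos 38 'a': at 6  emit P4@[36:38]
pos 39 'c': at 7  emit P1@[34:39]
pos 40 'c': at 8 (via fail)
pos 41 'a': at 9
pos 42 'c': at 10
pos 43 'b': at 11  emit P0@[43:43]
pos 44 'a': at 12
pos 45 'c': at 13  emit P2@[40:45]
pos 46 'a': at 18 (via fail)  emit P4@[44:46]
pos 47 'c': at 10 (via fail)
pos 48 'c': at 8 (via fail)
pos 49 'a': at 9
pos 50 'c': at 10
pos 51 'b': at 11  emit P0@[51:51]

Matches: [[1,6],[2,6],[3,0],[5,5],[5,6],[6,6],[7,0],[9,5],[9,6],[10,6],[11,3],[11,6],[12,0],[13,0],[15,5],[15,6],[16,6],[17,0],[19,5],[19,6],[20,0],[25,0],[27,2],[28,4],[29,6],[30,6],[32,4],[34,4],[35,0],[38,4],[39,1],[43,0],[45,2],[46,4],[51,0]]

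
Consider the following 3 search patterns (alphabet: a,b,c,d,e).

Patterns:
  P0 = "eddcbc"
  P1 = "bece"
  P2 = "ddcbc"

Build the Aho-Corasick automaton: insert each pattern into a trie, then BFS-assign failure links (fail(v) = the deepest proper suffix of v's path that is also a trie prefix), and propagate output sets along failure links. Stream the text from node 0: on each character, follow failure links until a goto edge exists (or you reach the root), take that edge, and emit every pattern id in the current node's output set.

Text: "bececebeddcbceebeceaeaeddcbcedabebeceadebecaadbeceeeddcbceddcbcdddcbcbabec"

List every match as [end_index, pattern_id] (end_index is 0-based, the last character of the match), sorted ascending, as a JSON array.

Build automaton:
Trie (insert patterns):
  0='ε' goto b→7 d→11 e→1
  1='e' goto d→2
  2='ed' goto d→3
  3='edd' goto c→4
  4='eddc' goto b→5
  5='eddcb' goto c→6
  6='eddcbc' goto ·  [P0 ends]
  7='b' goto e→8
  8='be' goto c→9
  9='bec' goto e→10
  10='bece' goto ·  [P1 ends]
  11='d' goto d→12
  12='dd' goto c→13
  13='ddc' goto b→14
  14='ddcb' goto c→15
  15='ddcbc' goto ·  [P2 ends]

BFS fail/out derivation:
  n1('e'): parent n0 fail=0; on 'e' 0 → fail=0;  out ∅∪∅=∅
  n7('b'): parent n0 fail=0; on 'b' 0 → fail=0;  out ∅∪∅=∅
  n11('d'): parent n0 fail=0; on 'd' 0 → fail=0;  out ∅∪∅=∅
  n2('ed'): parent n1 fail=0; on 'd' 0 → fail=11;  out ∅∪∅=∅
  n8('be'): parent n7 fail=0; on 'e' 0 → fail=1;  out ∅∪∅=∅
  n12('dd'): parent n11 fail=0; on 'd' 0 → fail=11;  out ∅∪∅=∅
  n3('edd'): parent n2 fail=11; on 'd' 11 → fail=12;  out ∅∪∅=∅
  n9('bec'): parent n8 fail=1; on 'c' 1→0 → fail=0;  out ∅∪∅=∅
  n13('ddc'): parent n12 fail=11; on 'c' 11→0 → fail=0;  out ∅∪∅=∅
  n4('eddc'): parent n3 fail=12; on 'c' 12 → fail=13;  out ∅∪∅=∅
  n10('bece'): parent n9 fail=0; on 'e' 0 → fail=1;  out {1}∪∅={1}
  n14('ddcb'): parent n13 fail=0; on 'b' 0 → fail=7;  out ∅∪∅=∅
  n5('eddcb'): parent n4 fail=13; on 'b' 13 → fail=14;  out ∅∪∅=∅
  n15('ddcbc'): parent n14 fail=7; on 'c' 7→0 → fail=0;  out {2}∪∅={2}
  n6('eddcbc'): parent n5 fail=14; on 'c' 14 → fail=15;  out {0}∪{2}={0,2}

Scan:
[0] read 'b'  n0⇒n7
[1] read 'e'  n7⇒n8
[2] read 'c'  n8⇒n9
[3] read 'e'  n9⇒n10  ** P1@[0:3]
[4] read 'c'  n10⇒n0 (via fail)
[5] read 'e'  n0⇒n1
[6] read 'b'  n1⇒n7 (via fail)
[7] read 'e'  n7⇒n8
[8] read 'd'  n8⇒n2 (via fail)
[9] read 'd'  n2⇒n3
[10] read 'c'  n3⇒n4
[11] read 'b'  n4⇒n5
[12] read 'c'  n5⇒n6  ** P0@[7:12],P2@[8:12]
[13] read 'e'  n6⇒n1 (via fail)
[14] read 'e'  n1⇒n1 (via fail)
[15] read 'b'  n1⇒n7 (via fail)
[16] read 'e'  n7⇒n8
[17] read 'c'  n8⇒n9
[18] read 'e'  n9⇒n10  ** P1@[15:18]
[19] read 'a'  n10⇒n0 (via fail)
[20] read 'e'  n0⇒n1
[21] read 'a'  n1⇒n0 (via fail)
[22] read 'e'  n0⇒n1
[23] read 'd'  n1⇒n2
[24] read 'd'  n2⇒n3
[25] read 'c'  n3⇒n4
[26] read 'b'  n4⇒n5
[27] read 'c'  n5⇒n6  ** P0@[22:27],P2@[23:27]
[28] read 'e'  n6⇒n1 (via fail)
[29] read 'd'  n1⇒n2
[30] read 'a'  n2⇒n0 (via fail)
[31] read 'b'  n0⇒n7
[32] read 'e'  n7⇒n8
[33] read 'b'  n8⇒n7 (via fail)
[34] read 'e'  n7⇒n8
[35] read 'c'  n8⇒n9
[36] read 'e'  n9⇒n10  ** P1@[33:36]
[37] read 'a'  n10⇒n0 (via fail)
[38] read 'd'  n0⇒n11
[39] read 'e'  n11⇒n1 (via fail)
[40] read 'b'  n1⇒n7 (via fail)
[41] read 'e'  n7⇒n8
[42] read 'c'  n8⇒n9
[43] read 'a'  n9⇒n0 (via fail)
[44] read 'a'  n0⇒n0
[45] read 'd'  n0⇒n11
[46] read 'b'  n11⇒n7 (via fail)
[47] read 'e'  n7⇒n8
[48] read 'c'  n8⇒n9
[49] read 'e'  n9⇒n10  ** P1@[46:49]
[50] read 'e'  n10⇒n1 (via fail)
[51] read 'e'  n1⇒n1 (via fail)
[52] read 'd'  n1⇒n2
[53] read 'd'  n2⇒n3
[54] read 'c'  n3⇒n4
[55] read 'b'  n4⇒n5
[56] read 'c'  n5⇒n6  ** P0@[51:56],P2@[52:56]
[57] read 'e'  n6⇒n1 (via fail)
[58] read 'd'  n1⇒n2
[59] read 'd'  n2⇒n3
[60] read 'c'  n3⇒n4
[61] read 'b'  n4⇒n5
[62] read 'c'  n5⇒n6  ** P0@[57:62],P2@[58:62]
[63] read 'd'  n6⇒n11 (via fail)
[64] read 'd'  n11⇒n12
[65] read 'd'  n12⇒n12 (via fail)
[66] read 'c'  n12⇒n13
[67] read 'b'  n13⇒n14
[68] read 'c'  n14⇒n15  ** P2@[64:68]
[69] read 'b'  n15⇒n7 (via fail)
[70] read 'a'  n7⇒n0 (via fail)
[71] read 'b'  n0⇒n7
[72] read 'e'  n7⇒n8
[73] read 'c'  n8⇒n9

All matches (sorted): [[3,1],[12,0],[12,2],[18,1],[27,0],[27,2],[36,1],[49,1],[56,0],[56,2],[62,0],[62,2],[68,2]]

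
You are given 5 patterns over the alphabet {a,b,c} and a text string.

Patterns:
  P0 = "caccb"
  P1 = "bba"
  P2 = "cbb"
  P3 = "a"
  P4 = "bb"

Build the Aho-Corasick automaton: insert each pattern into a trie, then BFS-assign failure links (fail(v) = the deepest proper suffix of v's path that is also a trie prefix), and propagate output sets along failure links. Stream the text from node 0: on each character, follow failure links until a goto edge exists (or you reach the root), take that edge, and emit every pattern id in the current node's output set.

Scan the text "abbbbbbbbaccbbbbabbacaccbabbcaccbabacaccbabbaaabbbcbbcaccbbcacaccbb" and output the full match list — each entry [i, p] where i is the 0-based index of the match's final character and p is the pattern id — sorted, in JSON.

Build automaton:
Trie nodes:
  0='ε' goto a→11 b→6 c→1
  1='c' goto a→2 b→9
  2='ca' goto c→3
  3='cac' goto c→4
  4='cacc' goto b→5
  5='caccb' goto ·  [P0 ends]
  6='b' goto b→7
  7='bb' goto a→8  [P4 ends]
  8='bba' goto ·  [P1 ends]
  9='cb' goto b→10
  10='cbb' goto ·  [P2 ends]
  11='a' goto ·  [P3 ends]

Failure links (BFS by depth):
  n1('c'): parent n0 fail=0; on 'c' 0 → fail=0;  out ∅∪∅=∅
  n6('b'): parent n0 fail=0; on 'b' 0 → fail=0;  out ∅∪∅=∅
  n11('a'): parent n0 fail=0; on 'a' 0 → fail=0;  out {3}∪∅={3}
  n2('ca'): parent n1 fail=0; on 'a' 0 → fail=11;  out ∅∪{3}={3}
  n7('bb'): parent n6 fail=0; on 'b' 0 → fail=6;  out {4}∪∅={4}
  n9('cb'): parent n1 fail=0; on 'b' 0 → fail=6;  out ∅∪∅=∅
  n3('cac'): parent n2 fail=11; on 'c' 11→0 → fail=1;  out ∅∪∅=∅
  n8('bba'): parent n7 fail=6; on 'a' 6→0 → fail=11;  out {1}∪{3}={1,3}
  n10('cbb'): parent n9 fail=6; on 'b' 6 → fail=7;  out {2}∪{4}={2,4}
  n4('cacc'): parent n3 fail=1; on 'c' 1→0 → fail=1;  out ∅∪∅=∅
  n5('caccb'): parent n4 fail=1; on 'b' 1 → fail=9;  out {0}∪∅={0}

Run:
pos 0 'a': at 11  → match P3@[0:0]
pos 1 'b': at 6 (fail-walked)
pos 2 'b': at 7  → match P4@[1:2]
pos 3 'b': at 7 (fail-walked)  → match P4@[2:3]
pos 4 'b': at 7 (fail-walked)  → match P4@[3:4]
pos 5 'b': at 7 (fail-walked)  → match P4@[4:5]
pos 6 'b': at 7 (fail-walked)  → match P4@[5:6]
pos 7 'b': at 7 (fail-walked)  → match P4@[6:7]
pos 8 'b': at 7 (fail-walked)  → match P4@[7:8]
pos 9 'a': at 8  → match P1@[7:9],P3@[9:9]
pos 10 'c': at 1 (fail-walked)
pos 11 'c': at 1 (fail-walked)
pos 12 'b': at 9
pos 13 'b': at 10  → match P2@[11:13],P4@[12:13]
pos 14 'b': at 7 (fail-walked)  → match P4@[13:14]
pos 15 'b': at 7 (fail-walked)  → match P4@[14:15]
pos 16 'a': at 8  → match P1@[14:16],P3@[16:16]
pos 17 'b': at 6 (fail-walked)
pos 18 'b': at 7  → match P4@[17:18]
pos 19 'a': at 8  → match P1@[17:19],P3@[19:19]
pos 20 'c': at 1 (fail-walked)
pos 21 'a': at 2  → match P3@[21:21]
pos 22 'c': at 3
pos 23 'c': at 4
pos 24 'b': at 5  → match P0@[20:24]
pos 25 'a': at 11 (fail-walked)  → match P3@[25:25]
pos 26 'b': at 6 (fail-walked)
pos 27 'b': at 7  → match P4@[26:27]
pos 28 'c': at 1 (fail-walked)
pos 29 'a': at 2  → match P3@[29:29]
pos 30 'c': at 3
pos 31 'c': at 4
pos 32 'b': at 5  → match P0@[28:32]
pos 33 'a': at 11 (fail-walked)  → match P3@[33:33]
pos 34 'b': at 6 (fail-walked)
pos 35 'a': at 11 (fail-walked)  → match P3@[35:35]
pos 36 'c': at 1 (fail-walked)
pos 37 'a': at 2  → match P3@[37:37]
pos 38 'c': at 3
pos 39 'c': at 4
pos 40 'b': at 5  → match P0@[36:40]
pos 41 'a': at 11 (fail-walked)  → match P3@[41:41]
pos 42 'b': at 6 (fail-walked)
pos 43 'b': at 7  → match P4@[42:43]
pos 44 'a': at 8  → match P1@[42:44],P3@[44:44]
pos 45 'a': at 11 (fail-walked)  → match P3@[45:45]
pos 46 'a': at 11 (fail-walked)  → match P3@[46:46]
pos 47 'b': at 6 (fail-walked)
pos 48 'b': at 7  → match P4@[47:48]
pos 49 'b': at 7 (fail-walked)  → match P4@[48:49]
pos 50 'c': at 1 (fail-walked)
pos 51 'b': at 9
pos 52 'b': at 10  → match P2@[50:52],P4@[51:52]
pos 53 'c': at 1 (fail-walked)
pos 54 'a': at 2  → match P3@[54:54]
pos 55 'c': at 3
pos 56 'c': at 4
pos 57 'b': at 5  → match P0@[53:57]
pos 58 'b': at 10 (fail-walked)  → match P2@[56:58],P4@[57:58]
pos 59 'c': at 1 (fail-walked)
pos 60 'a': at 2  → match P3@[60:60]
pos 61 'c': at 3
pos 62 'a': at 2 (fail-walked)  → match P3@[62:62]
pos 63 'c': at 3
pos 64 'c': at 4
pos 65 'b': at 5  → match P0@[61:65]
pos 66 'b': at 10 (fail-walked)  → match P2@[64:66],P4@[65:66]

Matches: [[0,3],[2,4],[3,4],[4,4],[5,4],[6,4],[7,4],[8,4],[9,1],[9,3],[13,2],[13,4],[14,4],[15,4],[16,1],[16,3],[18,4],[19,1],[19,3],[21,3],[24,0],[25,3],[27,4],[29,3],[32,0],[33,3],[35,3],[37,3],[40,0],[41,3],[43,4],[44,1],[44,3],[45,3],[46,3],[48,4],[49,4],[52,2],[52,4],[54,3],[57,0],[58,2],[58,4],[60,3],[62,3],[65,0],[66,2],[66,4]]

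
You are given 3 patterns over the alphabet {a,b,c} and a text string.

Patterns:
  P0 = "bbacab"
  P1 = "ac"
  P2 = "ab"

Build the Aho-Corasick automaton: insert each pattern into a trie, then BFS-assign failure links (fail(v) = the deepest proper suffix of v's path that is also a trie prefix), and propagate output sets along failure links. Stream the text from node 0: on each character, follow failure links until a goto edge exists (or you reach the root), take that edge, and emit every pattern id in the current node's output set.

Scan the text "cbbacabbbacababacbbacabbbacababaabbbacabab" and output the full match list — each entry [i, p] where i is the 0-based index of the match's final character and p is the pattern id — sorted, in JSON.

Construct AC machine:
Trie (insert patterns):
  0='ε' goto a→7 b→1
  1='b' goto b→2
  2='bb' goto a→3
  3='bba' goto c→4
  4='bbac' goto a→5
  5='bbaca' goto b→6
  6='bbacab' goto ·  ←P0
  7='a' goto b→9 c→8
  8='ac' goto ·  ←P1
  9='ab' goto ·  ←P2

BFS fail/out derivation:
  n1('b'): parent n0 fail=0; on 'b' 0 → fail=0;  out ∅∪∅=∅
  n7('a'): parent n0 fail=0; on 'a' 0 → fail=0;  out ∅∪∅=∅
  n2('bb'): parent n1 fail=0; on 'b' 0 → fail=1;  out ∅∪∅=∅
  n8('ac'): parent n7 fail=0; on 'c' 0 → fail=0;  out {1}∪∅={1}
  n9('ab'): parent n7 fail=0; on 'b' 0 → fail=1;  out {2}∪∅={2}
  n3('bba'): parent n2 fail=1; on 'a' 1→0 → fail=7;  out ∅∪∅=∅
  n4('bbac'): parent n3 fail=7; on 'c' 7 → fail=8;  out ∅∪{1}={1}
  n5('bbaca'): parent n4 fail=8; on 'a' 8→0 → fail=7;  out ∅∪∅=∅
  n6('bbacab'): parent n5 fail=7; on 'b' 7 → fail=9;  out {0}∪{2}={0,2}

Text stream:
[0] read 'c'  n0⇒n0
[1] read 'b'  n0⇒n1
[2] read 'b'  n1⇒n2
[3] read 'a'  n2⇒n3
[4] read 'c'  n3⇒n4  → match P1@[3:4]
[5] read 'a'  n4⇒n5
[6] read 'b'  n5⇒n6  → match P0@[1:6],P2@[5:6]
[7] read 'b'  n6⇒n2 (via fail)
[8] read 'b'  n2⇒n2 (via fail)
[9] read 'a'  n2⇒n3
[10] read 'c'  n3⇒n4  → match P1@[9:10]
[11] read 'a'  n4⇒n5
[12] read 'b'  n5⇒n6  → match P0@[7:12],P2@[11:12]
[13] read 'a'  n6⇒n7 (via fail)
[14] read 'b'  n7⇒n9  → match P2@[13:14]
[15] read 'a'  n9⇒n7 (via fail)
[16] read 'c'  n7⇒n8  → match P1@[15:16]
[17] read 'b'  n8⇒n1 (via fail)
[18] read 'b'  n1⇒n2
[19] read 'a'  n2⇒n3
[20] read 'c'  n3⇒n4  → match P1@[19:20]
[21] read 'a'  n4⇒n5
[22] read 'b'  n5⇒n6  → match P0@[17:22],P2@[21:22]
[23] read 'b'  n6⇒n2 (via fail)
[24] read 'b'  n2⇒n2 (via fail)
[25] read 'a'  n2⇒n3
[26] read 'c'  n3⇒n4  → match P1@[25:26]
[27] read 'a'  n4⇒n5
[28] read 'b'  n5⇒n6  → match P0@[23:28],P2@[27:28]
[29] read 'a'  n6⇒n7 (via fail)
[30] read 'b'  n7⇒n9  → match P2@[29:30]
[31] read 'a'  n9⇒n7 (via fail)
[32] read 'a'  n7⇒n7 (via fail)
[33] read 'b'  n7⇒n9  → match P2@[32:33]
[34] read 'b'  n9⇒n2 (via fail)
[35] read 'b'  n2⇒n2 (via fail)
[36] read 'a'  n2⇒n3
[37] read 'c'  n3⇒n4  → match P1@[36:37]
[38] read 'a'  n4⇒n5
[39] read 'b'  n5⇒n6  → match P0@[34:39],P2@[38:39]
[40] read 'a'  n6⇒n7 (via fail)
[41] read 'b'  n7⇒n9  → match P2@[40:41]

Result: [[4,1],[6,0],[6,2],[10,1],[12,0],[12,2],[14,2],[16,1],[20,1],[22,0],[22,2],[26,1],[28,0],[28,2],[30,2],[33,2],[37,1],[39,0],[39,2],[41,2]]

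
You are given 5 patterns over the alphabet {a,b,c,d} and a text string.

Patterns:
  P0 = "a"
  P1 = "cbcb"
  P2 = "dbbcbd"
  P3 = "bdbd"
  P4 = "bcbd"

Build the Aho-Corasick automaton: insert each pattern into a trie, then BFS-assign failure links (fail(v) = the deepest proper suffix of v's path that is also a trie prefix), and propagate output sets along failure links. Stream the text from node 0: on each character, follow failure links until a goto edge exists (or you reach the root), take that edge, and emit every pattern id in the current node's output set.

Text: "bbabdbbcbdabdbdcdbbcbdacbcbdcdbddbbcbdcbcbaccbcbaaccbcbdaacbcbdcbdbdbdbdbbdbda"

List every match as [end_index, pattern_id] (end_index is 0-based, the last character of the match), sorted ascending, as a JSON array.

Construct AC machine:
Trie (insert patterns):
  n0 'ε': a→1 b→12 c→2 d→6
  n1 'a': ·  ←P0
  n2 'c': b→3
  n3 'cb': c→4
  n4 'cbc': b→5
  n5 'cbcb': ·  ←P1
  n6 'd': b→7
  n7 'db': b→8
  n8 'dbb': c→9
  n9 'dbbc': b→10
  n10 'dbbcb': d→11
  n11 'dbbcbd': ·  ←P2
  n12 'b': c→16 d→13
  n13 'bd': b→14
  n14 'bdb': d→15
  n15 'bdbd': ·  ←P3
  n16 'bc': b→17
  n17 'bcb': d→18
  n18 'bcbd': ·  ←P4

BFS fail/out derivation:
  fail(1) 'a': from fail(0)=0 chase 'a': 0 ⇒ 0;  out={0}∪out(0)={0}
  fail(2) 'c': from fail(0)=0 chase 'c': 0 ⇒ 0;  out=∅∪out(0)=∅
  fail(6) 'd': from fail(0)=0 chase 'd': 0 ⇒ 0;  out=∅∪out(0)=∅
  fail(12) 'b': from fail(0)=0 chase 'b': 0 ⇒ 0;  out=∅∪out(0)=∅
  fail(3) 'cb': from fail(2)=0 chase 'b': 0 ⇒ 12;  out=∅∪out(12)=∅
  fail(7) 'db': from fail(6)=0 chase 'b': 0 ⇒ 12;  out=∅∪out(12)=∅
  fail(13) 'bd': from fail(12)=0 chase 'd': 0 ⇒ 6;  out=∅∪out(6)=∅
  fail(16) 'bc': from fail(12)=0 chase 'c': 0 ⇒ 2;  out=∅∪out(2)=∅
  fail(4) 'cbc': from fail(3)=12 chase 'c': 12 ⇒ 16;  out=∅∪out(16)=∅
  fail(8) 'dbb': from fail(7)=12 chase 'b': 12→0 ⇒ 12;  out=∅∪out(12)=∅
  fail(14) 'bdb': from fail(13)=6 chase 'b': 6 ⇒ 7;  out=∅∪out(7)=∅
  fail(17) 'bcb': from fail(16)=2 chase 'b': 2 ⇒ 3;  out=∅∪out(3)=∅
  fail(5) 'cbcb': from fail(4)=16 chase 'b': 16 ⇒ 17;  out={1}∪out(17)={1}
  fail(9) 'dbbc': from fail(8)=12 chase 'c': 12 ⇒ 16;  out=∅∪out(16)=∅
  fail(15) 'bdbd': from fail(14)=7 chase 'd': 7→12 ⇒ 13;  out={3}∪out(13)={3}
  fail(18) 'bcbd': from fail(17)=3 chase 'd': 3→12 ⇒ 13;  out={4}∪out(13)={4}
  fail(10) 'dbbcb': from fail(9)=16 chase 'b': 16 ⇒ 17;  out=∅∪out(17)=∅
  fail(11) 'dbbcbd': from fail(10)=17 chase 'd': 17 ⇒ 18;  out={2}∪out(18)={2,4}

Scan:
i=0 'b': node 0→12
i=1 'b': node 12→12 (via fail)
i=2 'a': node 12→1 (via fail)  → match P0@[2:2]
i=3 'b': node 1→12 (via fail)
i=4 'd': node 12→13
i=5 'b': node 13→14
i=6 'b': node 14→8 (via fail)
i=7 'c': node 8→9
i=8 'b': node 9→10
i=9 'd': node 10→11  → match P2@[4:9],P4@[6:9]
i=10 'a': node 11→1 (via fail)  → match P0@[10:10]
i=11 'b': node 1→12 (via fail)
i=12 'd': node 12→13
i=13 'b': node 13→14
i=14 'd': node 14→15  → match P3@[11:14]
i=15 'c': node 15→2 (via fail)
i=16 'd': node 2→6 (via fail)
i=17 'b': node 6→7
i=18 'b': node 7→8
i=19 'c': node 8→9
i=20 'b': node 9→10
i=21 'd': node 10→11  → match P2@[16:21],P4@[18:21]
i=22 'a': node 11→1 (via fail)  → match P0@[22:22]
i=23 'c': node 1→2 (via fail)
i=24 'b': node 2→3
i=25 'c': node 3→4
i=26 'b': node 4→5  → match P1@[23:26]
i=27 'd': node 5→18 (via fail)  → match P4@[24:27]
i=28 'c': node 18→2 (via fail)
i=29 'd': node 2→6 (via fail)
i=30 'b': node 6→7
i=31 'd': node 7→13 (via fail)
i=32 'd': node 13→6 (via fail)
i=33 'b': node 6→7
i=34 'b': node 7→8
i=35 'c': node 8→9
i=36 'b': node 9→10
i=37 'd': node 10→11  → match P2@[32:37],P4@[34:37]
i=38 'c': node 11→2 (via fail)
i=39 'b': node 2→3
i=40 'c': node 3→4
i=41 'b': node 4→5  → match P1@[38:41]
i=42 'a': node 5→1 (via fail)  → match P0@[42:42]
i=43 'c': node 1→2 (via fail)
i=44 'c': node 2→2 (via fail)
i=45 'b': node 2→3
i=46 'c': node 3→4
i=47 'b': node 4→5  → match P1@[44:47]
i=48 'a': node 5→1 (via fail)  → match P0@[48:48]
i=49 'a': node 1→1 (via fail)  → match P0@[49:49]
i=50 'c': node 1→2 (via fail)
i=51 'c': node 2→2 (via fail)
i=52 'b': node 2→3
i=53 'c': node 3→4
i=54 'b': node 4→5  → match P1@[51:54]
i=55 'd': node 5→18 (via fail)  → match P4@[52:55]
i=56 'a': node 18→1 (via fail)  → match P0@[56:56]
i=57 'a': node 1→1 (via fail)  → match P0@[57:57]
i=58 'c': node 1→2 (via fail)
i=59 'b': node 2→3
i=60 'c': node 3→4
i=61 'b': node 4→5  → match P1@[58:61]
i=62 'd': node 5→18 (via fail)  → match P4@[59:62]
i=63 'c': node 18→2 (via fail)
i=64 'b': node 2→3
i=65 'd': node 3→13 (via fail)
i=66 'b': node 13→14
i=67 'd': node 14→15  → match P3@[64:67]
i=68 'b': node 15→14 (via fail)
i=69 'd': node 14→15  → match P3@[66:69]
i=70 'b': node 15→14 (via fail)
i=71 'd': node 14→15  → match P3@[68:71]
i=72 'b': node 15→14 (via fail)
i=73 'b': node 14→8 (via fail)
i=74 'd': node 8→13 (via fail)
i=75 'b': node 13→14
i=76 'd': node 14→15  → match P3@[73:76]
i=77 'a': node 15→1 (via fail)  → match P0@[77:77]

Matches: [[2,0],[9,2],[9,4],[10,0],[14,3],[21,2],[21,4],[22,0],[26,1],[27,4],[37,2],[37,4],[41,1],[42,0],[47,1],[48,0],[49,0],[54,1],[55,4],[56,0],[57,0],[61,1],[62,4],[67,3],[69,3],[71,3],[76,3],[77,0]]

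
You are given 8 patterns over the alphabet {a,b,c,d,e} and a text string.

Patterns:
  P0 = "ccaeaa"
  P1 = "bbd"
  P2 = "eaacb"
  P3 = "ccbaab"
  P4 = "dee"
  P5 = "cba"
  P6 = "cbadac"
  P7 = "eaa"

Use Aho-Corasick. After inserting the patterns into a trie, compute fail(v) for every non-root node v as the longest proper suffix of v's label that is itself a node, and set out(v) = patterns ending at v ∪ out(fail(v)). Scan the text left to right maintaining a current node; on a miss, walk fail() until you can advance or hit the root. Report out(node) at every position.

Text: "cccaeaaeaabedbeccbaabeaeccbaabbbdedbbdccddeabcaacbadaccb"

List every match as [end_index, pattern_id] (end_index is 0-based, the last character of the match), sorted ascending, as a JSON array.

Construct AC machine:
Trie nodes:
  0='ε' goto b→7 c→1 d→19 e→10
  1='c' goto b→22 c→2
  2='cc' goto a→3 b→15
  3='cca' goto e→4
  4='ccae' goto a→5
  5='ccaea' goto a→6
  6='ccaeaa' goto ·  ←P0
  7='b' goto b→8
  8='bb' goto d→9
  9='bbd' goto ·  ←P1
  10='e' goto a→11
  11='ea' goto a→12
  12='eaa' goto c→13  ←P7
  13='eaac' goto b→14
  14='eaacb' goto ·  ←P2
  15='ccb' goto a→16
  16='ccba' goto a→17
  17='ccbaa' goto b→18
  18='ccbaab' goto ·  ←P3
  19='d' goto e→20
  20='de' goto e→21
  21='dee' goto ·  ←P4
  22='cb' goto a→23
  23='cba' goto d→24  ←P5
  24='cbad' goto a→25
  25='cbada' goto c→26
  26='cbadac' goto ·  ←P6

BFS fail/out derivation:
  n1('c'): parent n0 fail=0; on 'c' 0 → fail=0;  out ∅∪∅=∅
  n7('b'): parent n0 fail=0; on 'b' 0 → fail=0;  out ∅∪∅=∅
  n10('e'): parent n0 fail=0; on 'e' 0 → fail=0;  out ∅∪∅=∅
  n19('d'): parent n0 fail=0; on 'd' 0 → fail=0;  out ∅∪∅=∅
  n2('cc'): parent n1 fail=0; on 'c' 0 → fail=1;  out ∅∪∅=∅
  n8('bb'): parent n7 fail=0; on 'b' 0 → fail=7;  out ∅∪∅=∅
  n11('ea'): parent n10 fail=0; on 'a' 0 → fail=0;  out ∅∪∅=∅
  n20('de'): parent n19 fail=0; on 'e' 0 → fail=10;  out ∅∪∅=∅
  n22('cb'): parent n1 fail=0; on 'b' 0 → fail=7;  out ∅∪∅=∅
  n3('cca'): parent n2 fail=1; on 'a' 1→0 → fail=0;  out ∅∪∅=∅
  n9('bbd'): parent n8 fail=7; on 'd' 7→0 → fail=19;  out {1}∪∅={1}
  n12('eaa'): parent n11 fail=0; on 'a' 0 → fail=0;  out {7}∪∅={7}
  n15('ccb'): parent n2 fail=1; on 'b' 1 → fail=22;  out ∅∪∅=∅
  n21('dee'): parent n20 fail=10; on 'e' 10→0 → fail=10;  out {4}∪∅={4}
  n23('cba'): parent n22 fail=7; on 'a' 7→0 → fail=0;  out {5}∪∅={5}
  n4('ccae'): parent n3 fail=0; on 'e' 0 → fail=10;  out ∅∪∅=∅
  n13('eaac'): parent n12 fail=0; on 'c' 0 → fail=1;  out ∅∪∅=∅
  n16('ccba'): parent n15 fail=22; on 'a' 22 → fail=23;  out ∅∪{5}={5}
  n24('cbad'): parent n23 fail=0; on 'd' 0 → fail=19;  out ∅∪∅=∅
  n5('ccaea'): parent n4 fail=10; on 'a' 10 → fail=11;  out ∅∪∅=∅
  n14('eaacb'): parent n13 fail=1; on 'b' 1 → fail=22;  out {2}∪∅={2}
  n17('ccbaa'): parent n16 fail=23; on 'a' 23→0 → fail=0;  out ∅∪∅=∅
  n25('cbada'): parent n24 fail=19; on 'a' 19→0 → fail=0;  out ∅∪∅=∅
  n6('ccaeaa'): parent n5 fail=11; on 'a' 11 → fail=12;  out {0}∪{7}={0,7}
  n18('ccbaab'): parent n17 fail=0; on 'b' 0 → fail=7;  out {3}∪∅={3}
  n26('cbadac'): parent n25 fail=0; on 'c' 0 → fail=1;  out {6}∪∅={6}

Scan:
i=0 'c': node 0→1
i=1 'c': node 1→2
i=2 'c': node 2→2 (fail-walked)
i=3 'a': node 2→3
i=4 'e': node 3→4
i=5 'a': node 4→5
i=6 'a': node 5→6  ** P0@[1:6],P7@[4:6]
i=7 'e': node 6→10 (fail-walked)
i=8 'a': node 10→11
i=9 'a': node 11→12  ** P7@[7:9]
i=10 'b': node 12→7 (fail-walked)
i=11 'e': node 7→10 (fail-walked)
i=12 'd': node 10→19 (fail-walked)
i=13 'b': node 19→7 (fail-walked)
i=14 'e': node 7→10 (fail-walked)
i=15 'c': node 10→1 (fail-walked)
i=16 'c': node 1→2
i=17 'b': node 2→15
i=18 'a': node 15→16  ** P5@[16:18]
i=19 'a': node 16→17
i=20 'b': node 17→18  ** P3@[15:20]
i=21 'e': node 18→10 (fail-walked)
i=22 'a': node 10→11
i=23 'e': node 11→10 (fail-walked)
i=24 'c': node 10→1 (fail-walked)
i=25 'c': node 1→2
i=26 'b': node 2→15
i=27 'a': node 15→16  ** P5@[25:27]
i=28 'a': node 16→17
i=29 'b': node 17→18  ** P3@[24:29]
i=30 'b': node 18→8 (fail-walked)
i=31 'b': node 8→8 (fail-walked)
i=32 'd': node 8→9  ** P1@[30:32]
i=33 'e': node 9→20 (fail-walked)
i=34 'd': node 20→19 (fail-walked)
i=35 'b': node 19→7 (fail-walked)
i=36 'b': node 7→8
i=37 'd': node 8→9  ** P1@[35:37]
i=38 'c': node 9→1 (fail-walked)
i=39 'c': node 1→2
i=40 'd': node 2→19 (fail-walked)
i=41 'd': node 19→19 (fail-walked)
i=42 'e': node 19→20
i=43 'a': node 20→11 (fail-walked)
i=44 'b': node 11→7 (fail-walked)
i=45 'c': node 7→1 (fail-walked)
i=46 'a': node 1→0 (fail-walked)
i=47 'a': node 0→0
i=48 'c': node 0→1
i=49 'b': node 1→22
i=50 'a': node 22→23  ** P5@[48:50]
i=51 'd': node 23→24
i=52 'a': node 24→25
i=53 'c': node 25→26  ** P6@[48:53]
i=54 'c': node 26→2 (fail-walked)
i=55 'b': node 2→15

Matches: [[6,0],[6,7],[9,7],[18,5],[20,3],[27,5],[29,3],[32,1],[37,1],[50,5],[53,6]]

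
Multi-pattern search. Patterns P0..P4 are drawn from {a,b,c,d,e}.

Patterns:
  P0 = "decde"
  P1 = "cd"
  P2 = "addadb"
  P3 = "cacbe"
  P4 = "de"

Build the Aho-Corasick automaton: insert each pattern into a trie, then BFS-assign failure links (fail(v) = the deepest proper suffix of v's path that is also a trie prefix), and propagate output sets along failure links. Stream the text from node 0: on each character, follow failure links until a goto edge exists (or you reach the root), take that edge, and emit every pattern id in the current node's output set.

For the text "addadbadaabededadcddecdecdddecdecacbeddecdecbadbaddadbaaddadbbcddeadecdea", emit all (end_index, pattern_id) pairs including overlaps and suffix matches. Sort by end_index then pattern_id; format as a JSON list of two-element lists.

Build:
Trie (insert patterns):
  n0 'ε': a→8 c→6 d→1
  n1 'd': e→2
  n2 'de': c→3  ←P4
  n3 'dec': d→4
  n4 'decd': e→5
  n5 'decde': ·  ←P0
  n6 'c': a→14 d→7
  n7 'cd': ·  ←P1
  n8 'a': d→9
  n9 'ad': d→10
  n10 'add': a→11
  n11 'adda': d→12
  n12 'addad': b→13
  n13 'addadb': ·  ←P2
  n14 'ca': c→15
  n15 'cac': b→16
  n16 'cacb': e→17
  n17 'cacbe': ·  ←P3

Failure links (BFS by depth):
  fail(1) 'd': from fail(0)=0 chase 'd': 0 ⇒ 0;  out=∅∪out(0)=∅
  fail(6) 'c': from fail(0)=0 chase 'c': 0 ⇒ 0;  out=∅∪out(0)=∅
  fail(8) 'a': from fail(0)=0 chase 'a': 0 ⇒ 0;  out=∅∪out(0)=∅
  fail(2) 'de': from fail(1)=0 chase 'e': 0 ⇒ 0;  out={4}∪out(0)={4}
  fail(7) 'cd': from fail(6)=0 chase 'd': 0 ⇒ 1;  out={1}∪out(1)={1}
  fail(9) 'ad': from fail(8)=0 chase 'd': 0 ⇒ 1;  out=∅∪out(1)=∅
  fail(14) 'ca': from fail(6)=0 chase 'a': 0 ⇒ 8;  out=∅∪out(8)=∅
  fail(3) 'dec': from fail(2)=0 chase 'c': 0 ⇒ 6;  out=∅∪out(6)=∅
  fail(10) 'add': from fail(9)=1 chase 'd': 1→0 ⇒ 1;  out=∅∪out(1)=∅
  fail(15) 'cac': from fail(14)=8 chase 'c': 8→0 ⇒ 6;  out=∅∪out(6)=∅
  fail(4) 'decd': from fail(3)=6 chase 'd': 6 ⇒ 7;  out=∅∪out(7)={1}
  fail(11) 'adda': from fail(10)=1 chase 'a': 1→0 ⇒ 8;  out=∅∪out(8)=∅
  fail(16) 'cacb': from fail(15)=6 chase 'b': 6→0 ⇒ 0;  out=∅∪out(0)=∅
  fail(5) 'decde': from fail(4)=7 chase 'e': 7→1 ⇒ 2;  out={0}∪out(2)={0,4}
  fail(12) 'addad': from fail(11)=8 chase 'd': 8 ⇒ 9;  out=∅∪out(9)=∅
  fail(17) 'cacbe': from fail(16)=0 chase 'e': 0 ⇒ 0;  out={3}∪out(0)={3}
  fail(13) 'addadb': from fail(12)=9 chase 'b': 9→1→0 ⇒ 0;  out={2}∪out(0)={2}

Scan:
pos 0 'a': at 8
pos 1 'd': at 9
pos 2 'd': at 10
pos 3 'a': at 11
pos 4 'd': at 12
pos 5 'b': at 13  ** P2@[0:5]
pos 6 'a': at 8 (fail-walked)
pos 7 'd': at 9
pos 8 'a': at 8 (fail-walked)
pos 9 'a': at 8 (fail-walked)
pos 10 'b': at 0 (fail-walked)
pos 11 'e': at 0
pos 12 'd': at 1
pos 13 'e': at 2  ** P4@[12:13]
pos 14 'd': at 1 (fail-walked)
pos 15 'a': at 8 (fail-walked)
pos 16 'd': at 9
pos 17 'c': at 6 (fail-walked)
pos 18 'd': at 7  ** P1@[17:18]
pos 19 'd': at 1 (fail-walked)
pos 20 'e': at 2  ** P4@[19:20]
pos 21 'c': at 3
pos 22 'd': at 4  ** P1@[21:22]
pos 23 'e': at 5  ** P0@[19:23],P4@[22:23]
pos 24 'c': at 3 (fail-walked)
pos 25 'd': at 4  ** P1@[24:25]
pos 26 'd': at 1 (fail-walked)
pos 27 'd': at 1 (fail-walked)
pos 28 'e': at 2  ** P4@[27:28]
pos 29 'c': at 3
pos 30 'd': at 4  ** P1@[29:30]
pos 31 'e': at 5  ** P0@[27:31],P4@[30:31]
pos 32 'c': at 3 (fail-walked)
pos 33 'a': at 14 (fail-walked)
pos 34 'c': at 15
pos 35 'b': at 16
pos 36 'e': at 17  ** P3@[32:36]
pos 37 'd': at 1 (fail-walked)
pos 38 'd': at 1 (fail-walked)
pos 39 'e': at 2  ** P4@[38:39]
pos 40 'c': at 3
pos 41 'd': at 4  ** P1@[40:41]
pos 42 'e': at 5  ** P0@[38:42],P4@[41:42]
pos 43 'c': at 3 (fail-walked)
pos 44 'b': at 0 (fail-walked)
pos 45 'a': at 8
pos 46 'd': at 9
pos 47 'b': at 0 (fail-walked)
pos 48 'a': at 8
pos 49 'd': at 9
pos 50 'd': at 10
pos 51 'a': at 11
pos 52 'd': at 12
pos 53 'b': at 13  ** P2@[48:53]
pos 54 'a': at 8 (fail-walked)
pos 55 'a': at 8 (fail-walked)
pos 56 'd': at 9
pos 57 'd': at 10
pos 58 'a': at 11
pos 59 'd': at 12
pos 60 'b': at 13  ** P2@[55:60]
pos 61 'b': at 0 (fail-walked)
pos 62 'c': at 6
pos 63 'd': at 7  ** P1@[62:63]
pos 64 'd': at 1 (fail-walked)
pos 65 'e': at 2  ** P4@[64:65]
pos 66 'a': at 8 (fail-walked)
pos 67 'd': at 9
pos 68 'e': at 2 (fail-walked)  ** P4@[67:68]
pos 69 'c': at 3
pos 70 'd': at 4  ** P1@[69:70]
pos 71 'e': at 5  ** P0@[67:71],P4@[70:71]
pos 72 'a': at 8 (fail-walked)

All matches (sorted): [[5,2],[13,4],[18,1],[20,4],[22,1],[23,0],[23,4],[25,1],[28,4],[30,1],[31,0],[31,4],[36,3],[39,4],[41,1],[42,0],[42,4],[53,2],[60,2],[63,1],[65,4],[68,4],[70,1],[71,0],[71,4]]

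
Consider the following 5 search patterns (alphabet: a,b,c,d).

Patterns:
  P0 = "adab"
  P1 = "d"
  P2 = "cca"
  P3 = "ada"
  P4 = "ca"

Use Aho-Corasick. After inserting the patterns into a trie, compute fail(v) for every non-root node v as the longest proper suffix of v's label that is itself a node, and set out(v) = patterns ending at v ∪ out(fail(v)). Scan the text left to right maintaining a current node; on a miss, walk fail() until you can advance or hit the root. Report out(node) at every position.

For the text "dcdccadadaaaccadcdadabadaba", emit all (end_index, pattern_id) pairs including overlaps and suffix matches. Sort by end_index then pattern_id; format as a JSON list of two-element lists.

Build:
Trie nodes:
  n0 'ε': a→1 c→6 d→5
  n1 'a': d→2
  n2 'ad': a→3
  n3 'ada': b→4  ←P3
  n4 'adab': ·  ←P0
  n5 'd': ·  ←P1
  n6 'c': a→9 c→7
  n7 'cc': a→8
  n8 'cca': ·  ←P2
  n9 'ca': ·  ←P4

BFS fail/out derivation:
  n1('a'): parent n0 fail=0; on 'a' 0 → fail=0;  out ∅∪∅=∅
  n5('d'): parent n0 fail=0; on 'd' 0 → fail=0;  out {1}∪∅={1}
  n6('c'): parent n0 fail=0; on 'c' 0 → fail=0;  out ∅∪∅=∅
  n2('ad'): parent n1 fail=0; on 'd' 0 → fail=5;  out ∅∪{1}={1}
  n7('cc'): parent n6 fail=0; on 'c' 0 → fail=6;  out ∅∪∅=∅
  n9('ca'): parent n6 fail=0; on 'a' 0 → fail=1;  out {4}∪∅={4}
  n3('ada'): parent n2 fail=5; on 'a' 5→0 → fail=1;  out {3}∪∅={3}
  n8('cca'): parent n7 fail=6; on 'a' 6 → fail=9;  out {2}∪{4}={2,4}
  n4('adab'): parent n3 fail=1; on 'b' 1→0 → fail=0;  out {0}∪∅={0}

Run:
pos 0 'd': at 5  ** P1@[0:0]
pos 1 'c': at 6 (via fail)
pos 2 'd': at 5 (via fail)  ** P1@[2:2]
pos 3 'c': at 6 (via fail)
pos 4 'c': at 7
pos 5 'a': at 8  ** P2@[3:5],P4@[4:5]
pos 6 'd': at 2 (via fail)  ** P1@[6:6]
pos 7 'a': at 3  ** P3@[5:7]
pos 8 'd': at 2 (via fail)  ** P1@[8:8]
pos 9 'a': at 3  ** P3@[7:9]
pos 10 'a': at 1 (via fail)
pos 11 'a': at 1 (via fail)
pos 12 'c': at 6 (via fail)
pos 13 'c': at 7
pos 14 'a': at 8  ** P2@[12:14],P4@[13:14]
pos 15 'd': at 2 (via fail)  ** P1@[15:15]
pos 16 'c': at 6 (via fail)
pos 17 'd': at 5 (via fail)  ** P1@[17:17]
pos 18 'a': at 1 (via fail)
pos 19 'd': at 2  ** P1@[19:19]
pos 20 'a': at 3  ** P3@[18:20]
pos 21 'b': at 4  ** P0@[18:21]
pos 22 'a': at 1 (via fail)
pos 23 'd': at 2  ** P1@[23:23]
pos 24 'a': at 3  ** P3@[22:24]
pos 25 'b': at 4  ** P0@[22:25]
pos 26 'a': at 1 (via fail)

Result: [[0,1],[2,1],[5,2],[5,4],[6,1],[7,3],[8,1],[9,3],[14,2],[14,4],[15,1],[17,1],[19,1],[20,3],[21,0],[23,1],[24,3],[25,0]]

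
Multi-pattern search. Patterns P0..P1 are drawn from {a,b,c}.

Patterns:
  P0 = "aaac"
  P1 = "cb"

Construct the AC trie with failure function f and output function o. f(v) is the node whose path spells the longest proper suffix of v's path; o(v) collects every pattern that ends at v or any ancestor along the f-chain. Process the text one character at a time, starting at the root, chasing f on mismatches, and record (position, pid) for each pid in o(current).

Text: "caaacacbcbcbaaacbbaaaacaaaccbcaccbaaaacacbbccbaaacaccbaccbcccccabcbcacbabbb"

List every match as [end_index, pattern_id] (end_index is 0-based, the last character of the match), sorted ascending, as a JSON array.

Construct AC machine:
Trie (insert patterns):
  n0 'ε': a→1 c→5
  n1 'a': a→2
  n2 'aa': a→3
  n3 'aaa': c→4
  n4 'aaac': ·  ←P0
  n5 'c': b→6
  n6 'cb': ·  ←P1

BFS fail/out derivation:
  fail(1) 'a': from fail(0)=0 chase 'a': 0 ⇒ 0;  out=∅∪out(0)=∅
  fail(5) 'c': from fail(0)=0 chase 'c': 0 ⇒ 0;  out=∅∪out(0)=∅
  fail(2) 'aa': from fail(1)=0 chase 'a': 0 ⇒ 1;  out=∅∪out(1)=∅
  fail(6) 'cb': from fail(5)=0 chase 'b': 0 ⇒ 0;  out={1}∪out(0)={1}
  fail(3) 'aaa': from fail(2)=1 chase 'a': 1 ⇒ 2;  out=∅∪out(2)=∅
  fail(4) 'aaac': from fail(3)=2 chase 'c': 2→1→0 ⇒ 5;  out={0}∪out(5)={0}

Text stream:
[0] read 'c'  n0⇒n5
[1] read 'a'  n5⇒n1 (fail-walked)
[2] read 'a'  n1⇒n2
[3] read 'a'  n2⇒n3
[4] read 'c'  n3⇒n4  → match P0@[1:4]
[5] read 'a'  n4⇒n1 (fail-walked)
[6] read 'c'  n1⇒n5 (fail-walked)
[7] read 'b'  n5⇒n6  → match P1@[6:7]
[8] read 'c'  n6⇒n5 (fail-walked)
[9] read 'b'  n5⇒n6  → match P1@[8:9]
[10] read 'c'  n6⇒n5 (fail-walked)
[11] read 'b'  n5⇒n6  → match P1@[10:11]
[12] read 'a'  n6⇒n1 (fail-walked)
[13] read 'a'  n1⇒n2
[14] read 'a'  n2⇒n3
[15] read 'c'  n3⇒n4  → match P0@[12:15]
[16] read 'b'  n4⇒n6 (fail-walked)  → match P1@[15:16]
[17] read 'b'  n6⇒n0 (fail-walked)
[18] read 'a'  n0⇒n1
[19] read 'a'  n1⇒n2
[20] read 'a'  n2⇒n3
[21] read 'a'  n3⇒n3 (fail-walked)
[22] read 'c'  n3⇒n4  → match P0@[19:22]
[23] read 'a'  n4⇒n1 (fail-walked)
[24] read 'a'  n1⇒n2
[25] read 'a'  n2⇒n3
[26] read 'c'  n3⇒n4  → match P0@[23:26]
[27] read 'c'  n4⇒n5 (fail-walked)
[28] read 'b'  n5⇒n6  → match P1@[27:28]
[29] read 'c'  n6⇒n5 (fail-walked)
[30] read 'a'  n5⇒n1 (fail-walked)
[31] read 'c'  n1⇒n5 (fail-walked)
[32] read 'c'  n5⇒n5 (fail-walked)
[33] read 'b'  n5⇒n6  → match P1@[32:33]
[34] read 'a'  n6⇒n1 (fail-walked)
[35] read 'a'  n1⇒n2
[36] read 'a'  n2⇒n3
[37] read 'a'  n3⇒n3 (fail-walked)
[38] read 'c'  n3⇒n4  → match P0@[35:38]
[39] read 'a'  n4⇒n1 (fail-walked)
[40] read 'c'  n1⇒n5 (fail-walked)
[41] read 'b'  n5⇒n6  → match P1@[40:41]
[42] read 'b'  n6⇒n0 (fail-walked)
[43] read 'c'  n0⇒n5
[44] read 'c'  n5⇒n5 (fail-walked)
[45] read 'b'  n5⇒n6  → match P1@[44:45]
[46] read 'a'  n6⇒n1 (fail-walked)
[47] read 'a'  n1⇒n2
[48] read 'a'  n2⇒n3
[49] read 'c'  n3⇒n4  → match P0@[46:49]
[50] read 'a'  n4⇒n1 (fail-walked)
[51] read 'c'  n1⇒n5 (fail-walked)
[52] read 'c'  n5⇒n5 (fail-walked)
[53] read 'b'  n5⇒n6  → match P1@[52:53]
[54] read 'a'  n6⇒n1 (fail-walked)
[55] read 'c'  n1⇒n5 (fail-walked)
[56] read 'c'  n5⇒n5 (fail-walked)
[57] read 'b'  n5⇒n6  → match P1@[56:57]
[58] read 'c'  n6⇒n5 (fail-walked)
[59] read 'c'  n5⇒n5 (fail-walked)
[60] read 'c'  n5⇒n5 (fail-walked)
[61] read 'c'  n5⇒n5 (fail-walked)
[62] read 'c'  n5⇒n5 (fail-walked)
[63] read 'a'  n5⇒n1 (fail-walked)
[64] read 'b'  n1⇒n0 (fail-walked)
[65] read 'c'  n0⇒n5
[66] read 'b'  n5⇒n6  → match P1@[65:66]
[67] read 'c'  n6⇒n5 (fail-walked)
[68] read 'a'  n5⇒n1 (fail-walked)
[69] read 'c'  n1⇒n5 (fail-walked)
[70] read 'b'  n5⇒n6  → match P1@[69:70]
[71] read 'a'  n6⇒n1 (fail-walked)
[72] read 'b'  n1⇒n0 (fail-walked)
[73] read 'b'  n0⇒n0
[74] read 'b'  n0⇒n0

Matches: [[4,0],[7,1],[9,1],[11,1],[15,0],[16,1],[22,0],[26,0],[28,1],[33,1],[38,0],[41,1],[45,1],[49,0],[53,1],[57,1],[66,1],[70,1]]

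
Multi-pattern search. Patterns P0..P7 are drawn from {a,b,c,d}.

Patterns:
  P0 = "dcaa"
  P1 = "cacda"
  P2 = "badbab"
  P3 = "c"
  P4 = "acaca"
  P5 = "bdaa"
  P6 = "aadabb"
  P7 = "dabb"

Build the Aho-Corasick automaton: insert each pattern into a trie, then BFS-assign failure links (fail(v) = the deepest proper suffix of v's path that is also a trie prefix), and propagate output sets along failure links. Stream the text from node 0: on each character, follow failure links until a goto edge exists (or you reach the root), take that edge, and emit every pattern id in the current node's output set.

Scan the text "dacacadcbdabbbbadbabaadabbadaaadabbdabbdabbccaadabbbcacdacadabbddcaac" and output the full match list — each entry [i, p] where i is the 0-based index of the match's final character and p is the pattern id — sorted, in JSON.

Build automaton:
Trie nodes:
  n0 'ε': a→16 b→10 c→5 d→1
  n1 'd': a→29 c→2
  n2 'dc': a→3
  n3 'dca': a→4
  n4 'dcaa': ·  ←P0
  n5 'c': a→6  ←P3
  n6 'ca': c→7
  n7 'cac': d→8
  n8 'cacd': a→9
  n9 'cacda': ·  ←P1
  n10 'b': a→11 d→21
  n11 'ba': d→12
  n12 'bad': b→13
  n13 'badb': a→14
  n14 'badba': b→15
  n15 'badbab': ·  ←P2
  n16 'a': a→24 c→17
  n17 'ac': a→18
  n18 'aca': c→19
  n19 'acac': a→20
  n20 'acaca': ·  ←P4
  n21 'bd': a→22
  n22 'bda': a→23
  n23 'bdaa': ·  ←P5
  n24 'aa': d→25
  n25 'aad': a→26
  n26 'aada': b→27
  n27 'aadab': b→28
  n28 'aadabb': ·  ←P6
  n29 'da': b→30
  n30 'dab': b→31
  n31 'dabb': ·  ←P7

BFS fail/out derivation:
  fail(1) 'd': from fail(0)=0 chase 'd': 0 ⇒ 0;  out=∅∪out(0)=∅
  fail(5) 'c': from fail(0)=0 chase 'c': 0 ⇒ 0;  out={3}∪out(0)={3}
  fail(10) 'b': from fail(0)=0 chase 'b': 0 ⇒ 0;  out=∅∪out(0)=∅
  fail(16) 'a': from fail(0)=0 chase 'a': 0 ⇒ 0;  out=∅∪out(0)=∅
  fail(2) 'dc': from fail(1)=0 chase 'c': 0 ⇒ 5;  out=∅∪out(5)={3}
  fail(6) 'ca': from fail(5)=0 chase 'a': 0 ⇒ 16;  out=∅∪out(16)=∅
  fail(11) 'ba': from fail(10)=0 chase 'a': 0 ⇒ 16;  out=∅∪out(16)=∅
  fail(17) 'ac': from fail(16)=0 chase 'c': 0 ⇒ 5;  out=∅∪out(5)={3}
  fail(21) 'bd': from fail(10)=0 chase 'd': 0 ⇒ 1;  out=∅∪out(1)=∅
  fail(24) 'aa': from fail(16)=0 chase 'a': 0 ⇒ 16;  out=∅∪out(16)=∅
  fail(29) 'da': from fail(1)=0 chase 'a': 0 ⇒ 16;  out=∅∪out(16)=∅
  fail(3) 'dca': from fail(2)=5 chase 'a': 5 ⇒ 6;  out=∅∪out(6)=∅
  fail(7) 'cac': from fail(6)=16 chase 'c': 16 ⇒ 17;  out=∅∪out(17)={3}
  fail(12) 'bad': from fail(11)=16 chase 'd': 16→0 ⇒ 1;  out=∅∪out(1)=∅
  fail(18) 'aca': from fail(17)=5 chase 'a': 5 ⇒ 6;  out=∅∪out(6)=∅
  fail(22) 'bda': from fail(21)=1 chase 'a': 1 ⇒ 29;  out=∅∪out(29)=∅
  fail(25) 'aad': from fail(24)=16 chase 'd': 16→0 ⇒ 1;  out=∅∪out(1)=∅
  fail(30) 'dab': from fail(29)=16 chase 'b': 16→0 ⇒ 10;  out=∅∪out(10)=∅
  fail(4) 'dcaa': from fail(3)=6 chase 'a': 6→16 ⇒ 24;  out={0}∪out(24)={0}
  fail(8) 'cacd': from fail(7)=17 chase 'd': 17→5→0 ⇒ 1;  out=∅∪out(1)=∅
  fail(13) 'badb': from fail(12)=1 chase 'b': 1→0 ⇒ 10;  out=∅∪out(10)=∅
  fail(19) 'acac': from fail(18)=6 chase 'c': 6 ⇒ 7;  out=∅∪out(7)={3}
  fail(23) 'bdaa': from fail(22)=29 chase 'a': 29→16 ⇒ 24;  out={5}∪out(24)={5}
  fail(26) 'aada': from fail(25)=1 chase 'a': 1 ⇒ 29;  out=∅∪out(29)=∅
  fail(31) 'dabb': from fail(30)=10 chase 'b': 10→0 ⇒ 10;  out={7}∪out(10)={7}
  fail(9) 'cacda': from fail(8)=1 chase 'a': 1 ⇒ 29;  out={1}∪out(29)={1}
  fail(14) 'badba': from fail(13)=10 chase 'a': 10 ⇒ 11;  out=∅∪out(11)=∅
  fail(20) 'acaca': from fail(19)=7 chase 'a': 7→17 ⇒ 18;  out={4}∪out(18)={4}
  fail(27) 'aadab': from fail(26)=29 chase 'b': 29 ⇒ 30;  out=∅∪out(30)=∅
  fail(15) 'badbab': from fail(14)=11 chase 'b': 11→16→0 ⇒ 10;  out={2}∪out(10)={2}
  fail(28) 'aadabb': from fail(27)=30 chase 'b': 30 ⇒ 31;  out={6}∪out(31)={6,7}

Scan:
i=0 'd': node 0→1
i=1 'a': node 1→29
i=2 'c': node 29→17 ·f  emit P3@[2:2]
i=3 'a': node 17→18
i=4 'c': node 18→19  emit P3@[4:4]
i=5 'a': node 19→20  emit P4@[1:5]
i=6 'd': node 20→1 ·f
i=7 'c': node 1→2  emit P3@[7:7]
i=8 'b': node 2→10 ·f
i=9 'd': node 10→21
i=10 'a': node 21→22
i=11 'b': node 22→30 ·f
i=12 'b': node 30→31  emit P7@[9:12]
i=13 'b': node 31→10 ·f
i=14 'b': node 10→10 ·f
i=15 'a': node 10→11
i=16 'd': node 11→12
i=17 'b': node 12→13
i=18 'a': node 13→14
i=19 'b': node 14→15  emit P2@[14:19]
i=20 'a': node 15→11 ·f
i=21 'a': node 11→24 ·f
i=22 'd': node 24→25
i=23 'a': node 25→26
i=24 'b': node 26→27
i=25 'b': node 27→28  emit P6@[20:25],P7@[22:25]
i=26 'a': node 28→11 ·f
i=27 'd': node 11→12
i=28 'a': node 12→29 ·f
i=29 'a': node 29→24 ·f
i=30 'a': node 24→24 ·f
i=31 'd': node 24→25
i=32 'a': node 25→26
i=33 'b': node 26→27
i=34 'b': node 27→28  emit P6@[29:34],P7@[31:34]
i=35 'd': node 28→21 ·f
i=36 'a': node 21→22
i=37 'b': node 22→30 ·f
i=38 'b': node 30→31  emit P7@[35:38]
i=39 'd': node 31→21 ·f
i=40 'a': node 21→22
i=41 'b': node 22→30 ·f
i=42 'b': node 30→31  emit P7@[39:42]
i=43 'c': node 31→5 ·f  emit P3@[43:43]
i=44 'c': node 5→5 ·f  emit P3@[44:44]
i=45 'a': node 5→6
i=46 'a': node 6→24 ·f
i=47 'd': node 24→25
i=48 'a': node 25→26
i=49 'b': node 26→27
i=50 'b': node 27→28  emit P6@[45:50],P7@[47:50]
i=51 'b': node 28→10 ·f
i=52 'c': node 10→5 ·f  emit P3@[52:52]
i=53 'a': node 5→6
i=54 'c': node 6→7  emit P3@[54:54]
i=55 'd': node 7→8
i=56 'a': node 8→9  emit P1@[52:56]
i=57 'c': node 9→17 ·f  emit P3@[57:57]
i=58 'a': node 17→18
i=59 'd': node 18→1 ·f
i=60 'a': node 1→29
i=61 'b': node 29→30
i=62 'b': node 30→31  emit P7@[59:62]
i=63 'd': node 31→21 ·f
i=64 'd': node 21→1 ·f
i=65 'c': node 1→2  emit P3@[65:65]
i=66 'a': node 2→3
i=67 'a': node 3→4  emit P0@[64:67]
i=68 'c': node 4→17 ·f  emit P3@[68:68]

Matches: [[2,3],[4,3],[5,4],[7,3],[12,7],[19,2],[25,6],[25,7],[34,6],[34,7],[38,7],[42,7],[43,3],[44,3],[50,6],[50,7],[52,3],[54,3],[56,1],[57,3],[62,7],[65,3],[67,0],[68,3]]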